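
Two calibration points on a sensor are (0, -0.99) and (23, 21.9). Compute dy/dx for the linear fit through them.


slope = (y2 - y1) / (x2 - x1)
= (21.9 - -0.99) / (23 - 0)
= 22.8900 / 23
= 0.9952

0.9952


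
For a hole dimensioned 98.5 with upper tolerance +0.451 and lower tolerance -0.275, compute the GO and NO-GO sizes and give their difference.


GO = nominal - lower_tol (smallest hole = maximum material condition)
GO = 98.5 - 0.275 = 98.225
NO-GO = nominal + upper_tol (largest hole = least material condition)
NO-GO = 98.5 + 0.451 = 98.951
spread = NO-GO - GO = 98.951 - 98.225 = 0.7260

0.7260


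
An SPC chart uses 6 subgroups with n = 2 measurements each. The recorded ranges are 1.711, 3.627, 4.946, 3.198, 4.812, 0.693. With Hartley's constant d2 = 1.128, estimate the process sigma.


R_bar = (1.711 + 3.627 + 4.946 + 3.198 + 4.812 + 0.693) / 6
R_bar = 18.987 / 6 = 3.1645
sigma_hat = R_bar / d2 = 3.1645 / 1.128 = 2.8054

2.8054


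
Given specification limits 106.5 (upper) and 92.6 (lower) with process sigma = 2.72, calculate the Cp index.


Cp = (USL - LSL) / (6 * sigma)
= (106.5 - 92.6) / (6 * 2.72)
= 13.9000 / 16.3200
= 0.8517

0.8517


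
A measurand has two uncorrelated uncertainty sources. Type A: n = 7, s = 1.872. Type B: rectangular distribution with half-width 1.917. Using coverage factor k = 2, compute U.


u_A = s / sqrt(n) = 1.872 / sqrt(7) = 0.70754949
u_B = half_width / sqrt(3) = 1.917 / sqrt(3) = 1.1067805
uc = sqrt(u_A^2 + u_B^2) = sqrt(0.70754949^2 + 1.1067805^2) = 1.3136169
U = k * uc = 2 * 1.3136169
U = 2.6272

2.6272


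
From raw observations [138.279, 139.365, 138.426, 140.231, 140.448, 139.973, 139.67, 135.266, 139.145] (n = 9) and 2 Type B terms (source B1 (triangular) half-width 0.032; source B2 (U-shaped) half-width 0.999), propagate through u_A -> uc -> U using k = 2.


mean = (138.279 + 139.365 + 138.426 + 140.231 + 140.448 + 139.973 + 139.67 + 135.266 + 139.145) / 9 = 138.9781111
s = sqrt(sum((x - mean)^2)/(n-1)) = 1.5791495
u_A = s / sqrt(n) = 1.5791495 / sqrt(9) = 0.52638317
u_B1 = 0.032 / sqrt(6) = 0.013063945
u_B2 = 0.999 / sqrt(2) = 0.70639967
uc = sqrt(0.52638317^2 + 0.013063945^2 + 0.70639967^2) = 0.88105074
U = k * uc = 2 * 0.88105074
U = 1.7621

1.7621


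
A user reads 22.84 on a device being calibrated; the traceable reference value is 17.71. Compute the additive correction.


Correction = standard - reading
= 17.71 - 22.84
= -5.1300

-5.1300


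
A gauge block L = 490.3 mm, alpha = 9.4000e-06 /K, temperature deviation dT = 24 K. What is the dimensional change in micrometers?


dL = L * alpha * dT
= 490.3 * 9.4000e-06 * 24
= 0.1106117 mm
dL_um = 0.1106117 * 1000 = 110.6117 um

110.6117


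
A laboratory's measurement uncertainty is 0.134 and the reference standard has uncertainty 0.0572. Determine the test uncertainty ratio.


TUR = u_lab / u_ref
= 0.134 / 0.0572
= 2.3427

2.3427


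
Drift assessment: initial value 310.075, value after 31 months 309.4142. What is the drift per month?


rate = (v2 - v1) / months
= (309.4142 - 310.075) / 31
= -0.6608 / 31
= -0.0213

-0.0213


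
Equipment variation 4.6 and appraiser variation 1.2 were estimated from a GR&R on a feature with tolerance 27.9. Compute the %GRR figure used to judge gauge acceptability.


GRR = sqrt(EV^2 + AV^2) = sqrt(4.6^2 + 1.2^2) = 4.7539457
%GRR = GRR / tol * 100 = 4.7539457 / 27.9 * 100
%GRR = 17.0392

17.0392


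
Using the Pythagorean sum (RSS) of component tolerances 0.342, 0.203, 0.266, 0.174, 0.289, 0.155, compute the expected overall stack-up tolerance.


RSS = sqrt(0.342^2 + 0.203^2 + 0.266^2 + 0.174^2 + 0.289^2 + 0.155^2)
= sqrt(0.366751)
= 0.6056

0.6056


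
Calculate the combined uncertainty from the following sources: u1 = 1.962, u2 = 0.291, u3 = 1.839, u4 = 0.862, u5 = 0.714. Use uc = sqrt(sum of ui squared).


uc = sqrt(1.962^2 + 0.291^2 + 1.839^2 + 0.862^2 + 0.714^2)
uc = sqrt(8.568886)
uc = 2.9273

2.9273


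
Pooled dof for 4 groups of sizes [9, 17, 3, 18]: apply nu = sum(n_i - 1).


nu = sum_i (n_i - 1)
nu = ((9 - 1) + (17 - 1) + (3 - 1) + (18 - 1))
nu = 8 + 16 + 2 + 17
nu = 43

43


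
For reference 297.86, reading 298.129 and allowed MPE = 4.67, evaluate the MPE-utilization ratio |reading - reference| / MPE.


e = indication - reference = 298.129 - 297.86 = 0.2690
|e| = 0.2690
ratio = |e| / MPE = 0.2690 / 4.67
ratio = 0.0576

0.0576


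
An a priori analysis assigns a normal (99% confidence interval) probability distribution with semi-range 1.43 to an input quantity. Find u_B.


u_B = half_width / 2.576
u_B = 1.43 / 2.576
u_B = 0.5551

0.5551


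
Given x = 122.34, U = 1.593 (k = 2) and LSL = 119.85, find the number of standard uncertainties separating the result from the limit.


u = U / k = 1.593 / 2 = 0.7965
margin = |LSL - x| = |119.85 - 122.34| = 2.49
z = margin / u = 2.49 / 0.7965
z = 3.1262

3.1262


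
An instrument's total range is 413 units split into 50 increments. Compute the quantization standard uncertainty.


resolution = range / divisions
resolution = 413 / 50 = 8.26
u_res = resolution / (2*sqrt(3))
u_res = 8.26 / 3.4641016
u_res = 2.3845

2.3845


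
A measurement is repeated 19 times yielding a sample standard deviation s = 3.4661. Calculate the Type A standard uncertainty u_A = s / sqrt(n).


u_A = s / sqrt(n)
u_A = 3.4661 / sqrt(19)
u_A = 3.4661 / 4.3588989
u_A = 0.7952

0.7952


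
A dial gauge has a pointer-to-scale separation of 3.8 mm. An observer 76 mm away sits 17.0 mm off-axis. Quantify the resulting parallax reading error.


error = h * offset / d
= 3.8 * 17.0 / 76
= 0.8500

0.8500


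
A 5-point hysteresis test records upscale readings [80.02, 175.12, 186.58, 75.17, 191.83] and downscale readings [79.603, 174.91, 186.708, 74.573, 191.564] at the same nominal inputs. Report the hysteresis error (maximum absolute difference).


|80.02 - 79.603| = 0.4170
|175.12 - 174.91| = 0.2100
|186.58 - 186.708| = 0.1280
|75.17 - 74.573| = 0.5970
|191.83 - 191.564| = 0.2660
hysteresis = max(diffs) = 0.5970

0.5970


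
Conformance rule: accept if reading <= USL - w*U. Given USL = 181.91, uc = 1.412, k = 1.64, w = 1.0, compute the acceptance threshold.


U = k * uc = 1.64 * 1.412 = 2.31568
guard band g = w * U = 1.0 * 2.31568 = 2.31568
AL = USL - g = 181.91 - 2.31568
AL = 179.5943

179.5943


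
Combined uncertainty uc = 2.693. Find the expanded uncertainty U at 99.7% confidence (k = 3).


U = k * uc
U = 3 * 2.693
U = 8.0790

8.0790


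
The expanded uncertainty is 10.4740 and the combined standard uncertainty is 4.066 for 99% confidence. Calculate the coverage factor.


k = U / uc
k = 10.4740 / 4.066
k = 2.576

2.576


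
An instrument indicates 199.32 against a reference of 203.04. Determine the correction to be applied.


Correction = standard - reading
= 203.04 - 199.32
= 3.7200

3.7200


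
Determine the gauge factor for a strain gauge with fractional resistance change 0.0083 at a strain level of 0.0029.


GF = (dR/R) / epsilon
= 0.0083 / 0.0029
= 2.8621

2.8621


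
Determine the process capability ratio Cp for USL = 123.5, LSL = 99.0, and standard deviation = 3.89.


Cp = (USL - LSL) / (6 * sigma)
= (123.5 - 99.0) / (6 * 3.89)
= 24.5000 / 23.3400
= 1.0497

1.0497


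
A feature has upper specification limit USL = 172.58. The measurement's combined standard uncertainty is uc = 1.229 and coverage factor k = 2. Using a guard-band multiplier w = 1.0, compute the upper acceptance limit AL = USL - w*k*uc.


U = k * uc = 2 * 1.229 = 2.458
guard band g = w * U = 1.0 * 2.458 = 2.458
AL = USL - g = 172.58 - 2.458
AL = 170.1220

170.1220


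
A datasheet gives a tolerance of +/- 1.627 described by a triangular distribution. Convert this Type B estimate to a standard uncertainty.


u_B = half_width / sqrt(6)
u_B = 1.627 / 2.4494897
u_B = 0.6642

0.6642


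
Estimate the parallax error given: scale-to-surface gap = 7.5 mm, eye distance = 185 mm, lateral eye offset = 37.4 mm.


error = h * offset / d
= 7.5 * 37.4 / 185
= 1.5162

1.5162


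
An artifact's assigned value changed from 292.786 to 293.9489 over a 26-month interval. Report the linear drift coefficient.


rate = (v2 - v1) / months
= (293.9489 - 292.786) / 26
= 1.1629 / 26
= 0.0447

0.0447


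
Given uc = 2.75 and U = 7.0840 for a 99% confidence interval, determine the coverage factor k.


k = U / uc
k = 7.0840 / 2.75
k = 2.576

2.576


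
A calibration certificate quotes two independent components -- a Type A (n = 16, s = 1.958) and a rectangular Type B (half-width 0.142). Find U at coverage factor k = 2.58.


u_A = s / sqrt(n) = 1.958 / sqrt(16) = 0.4895
u_B = half_width / sqrt(3) = 0.142 / sqrt(3) = 0.081983738
uc = sqrt(u_A^2 + u_B^2) = sqrt(0.4895^2 + 0.081983738^2) = 0.49631803
U = k * uc = 2.58 * 0.49631803
U = 1.2805

1.2805


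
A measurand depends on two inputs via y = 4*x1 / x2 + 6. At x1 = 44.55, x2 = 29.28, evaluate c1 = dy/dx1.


y = 4*x1 / x2 + 6
dy/dx1 = 4/x2
Evaluate at x2 = 29.28: c1 = 4 / 29.28
c1 = 0.1366

0.1366


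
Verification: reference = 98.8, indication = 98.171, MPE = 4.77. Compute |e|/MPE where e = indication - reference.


e = indication - reference = 98.171 - 98.8 = -0.6290
|e| = 0.6290
ratio = |e| / MPE = 0.6290 / 4.77
ratio = 0.1319

0.1319


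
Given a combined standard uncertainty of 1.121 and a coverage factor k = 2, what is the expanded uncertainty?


U = k * uc
U = 2 * 1.121
U = 2.2420

2.2420


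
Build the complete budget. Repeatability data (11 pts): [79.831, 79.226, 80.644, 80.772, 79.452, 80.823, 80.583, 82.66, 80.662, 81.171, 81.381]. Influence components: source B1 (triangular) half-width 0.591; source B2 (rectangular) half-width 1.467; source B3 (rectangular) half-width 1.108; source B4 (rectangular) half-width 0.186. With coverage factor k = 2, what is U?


mean = (79.831 + 79.226 + 80.644 + 80.772 + 79.452 + 80.823 + 80.583 + 82.66 + 80.662 + 81.171 + 81.381) / 11 = 80.655
s = sqrt(sum((x - mean)^2)/(n-1)) = 0.95020261
u_A = s / sqrt(n) = 0.95020261 / sqrt(11) = 0.28649687
u_B1 = 0.591 / sqrt(6) = 0.24127474
u_B2 = 1.467 / sqrt(3) = 0.84697284
u_B3 = 1.108 / sqrt(3) = 0.6397041
u_B4 = 0.186 / sqrt(3) = 0.10738715
uc = sqrt(0.28649687^2 + 0.24127474^2 + 0.84697284^2 + 0.6397041^2 + 0.10738715^2) = 1.1306681
U = k * uc = 2 * 1.1306681
U = 2.2613

2.2613


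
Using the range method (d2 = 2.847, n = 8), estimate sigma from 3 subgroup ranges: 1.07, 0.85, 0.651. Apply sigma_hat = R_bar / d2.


R_bar = (1.07 + 0.85 + 0.651) / 3
R_bar = 2.571 / 3 = 0.857
sigma_hat = R_bar / d2 = 0.857 / 2.847 = 0.3010

0.3010


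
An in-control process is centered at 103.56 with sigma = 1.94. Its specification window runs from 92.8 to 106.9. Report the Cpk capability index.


Cpu = (USL - mean) / (3*sigma) = (106.9 - 103.56) / (3*1.94) = 0.5739
Cpl = (mean - LSL) / (3*sigma) = (103.56 - 92.8) / (3*1.94) = 1.8488
Cpk = min(Cpu, Cpl) = 0.5739

0.5739


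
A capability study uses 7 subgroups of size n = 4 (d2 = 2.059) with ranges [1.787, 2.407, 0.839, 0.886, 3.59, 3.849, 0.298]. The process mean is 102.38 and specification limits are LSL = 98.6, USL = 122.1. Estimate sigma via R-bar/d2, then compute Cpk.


R_bar = (1.787 + 2.407 + 0.839 + 0.886 + 3.59 + 3.849 + 0.298) / 7 = 1.9508571
sigma = R_bar / d2 = 1.9508571 / 2.059 = 0.94747795
Cp = (USL - LSL)/(6*sigma) = (122.1 - 98.6)/(6*0.94747795) = 4.1338
Cpu = (122.1 - 102.38)/(3*0.94747795) = 6.9377
Cpl = (102.38 - 98.6)/(3*0.94747795) = 1.3298
Cpk = min(Cpu, Cpl) = 1.3298

1.3298


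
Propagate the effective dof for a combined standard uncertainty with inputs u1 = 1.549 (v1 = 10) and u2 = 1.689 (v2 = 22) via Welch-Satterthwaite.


uc = sqrt(u1^2 + u2^2) = sqrt(1.549^2 + 1.689^2) = 2.2917509
v_eff = uc^4 / (u1^4/v1 + u2^4/v2)
= 2.2917509^4 / (1.549^4/10 + 1.689^4/22)
= 27.584787 / 0.94562238
v_eff = 29.1710

29.1710


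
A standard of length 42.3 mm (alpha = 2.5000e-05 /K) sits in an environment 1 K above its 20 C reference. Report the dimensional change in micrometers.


dL = L * alpha * dT
= 42.3 * 2.5000e-05 * 1
= 0.0010575 mm
dL_um = 0.0010575 * 1000 = 1.0575 um

1.0575


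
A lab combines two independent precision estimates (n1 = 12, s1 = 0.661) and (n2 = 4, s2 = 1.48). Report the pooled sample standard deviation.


s_p = sqrt(((n1-1)*s1^2 + (n2-1)*s2^2) / (n1+n2-2))
numerator = (12-1)*0.661^2 + (4-1)*1.48^2 = 4.806131 + 6.5712 = 11.377331
denominator = 12 + 4 - 2 = 14
s_p^2 = 11.377331 / 14 = 0.8126665
s_p = sqrt(0.8126665) = 0.9015

0.9015


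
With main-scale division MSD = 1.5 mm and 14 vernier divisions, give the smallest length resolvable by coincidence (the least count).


LC = MSD / n_div
= 1.5 / 14
= 0.1071

0.1071


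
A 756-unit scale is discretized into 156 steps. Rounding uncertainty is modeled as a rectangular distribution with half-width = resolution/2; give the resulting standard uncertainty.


resolution = range / divisions
resolution = 756 / 156 = 4.8461538
u_res = resolution / (2*sqrt(3))
u_res = 4.8461538 / 3.4641016
u_res = 1.3990

1.3990


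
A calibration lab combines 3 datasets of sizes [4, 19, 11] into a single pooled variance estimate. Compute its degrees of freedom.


nu = sum_i (n_i - 1)
nu = ((4 - 1) + (19 - 1) + (11 - 1))
nu = 3 + 18 + 10
nu = 31

31


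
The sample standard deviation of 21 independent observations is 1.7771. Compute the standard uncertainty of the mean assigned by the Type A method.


u_A = s / sqrt(n)
u_A = 1.7771 / sqrt(21)
u_A = 1.7771 / 4.5825757
u_A = 0.3878

0.3878


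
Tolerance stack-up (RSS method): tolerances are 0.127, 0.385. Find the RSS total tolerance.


RSS = sqrt(0.127^2 + 0.385^2)
= sqrt(0.164354)
= 0.4054

0.4054


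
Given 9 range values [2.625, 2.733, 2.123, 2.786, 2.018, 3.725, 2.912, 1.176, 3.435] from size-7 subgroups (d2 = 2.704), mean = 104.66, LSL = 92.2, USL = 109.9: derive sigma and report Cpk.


R_bar = (2.625 + 2.733 + 2.123 + 2.786 + 2.018 + 3.725 + 2.912 + 1.176 + 3.435) / 9 = 2.6147778
sigma = R_bar / d2 = 2.6147778 / 2.704 = 0.96700362
Cp = (USL - LSL)/(6*sigma) = (109.9 - 92.2)/(6*0.96700362) = 3.0507
Cpu = (109.9 - 104.66)/(3*0.96700362) = 1.8063
Cpl = (104.66 - 92.2)/(3*0.96700362) = 4.2951
Cpk = min(Cpu, Cpl) = 1.8063

1.8063


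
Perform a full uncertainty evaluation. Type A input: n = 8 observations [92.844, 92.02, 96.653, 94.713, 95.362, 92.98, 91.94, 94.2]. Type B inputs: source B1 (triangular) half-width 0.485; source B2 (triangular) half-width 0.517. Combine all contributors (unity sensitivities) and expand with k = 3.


mean = (92.844 + 92.02 + 96.653 + 94.713 + 95.362 + 92.98 + 91.94 + 94.2) / 8 = 93.839
s = sqrt(sum((x - mean)^2)/(n-1)) = 1.6807817
u_A = s / sqrt(n) = 1.6807817 / sqrt(8) = 0.59424607
u_B1 = 0.485 / sqrt(6) = 0.19800042
u_B2 = 0.517 / sqrt(6) = 0.21106437
uc = sqrt(0.59424607^2 + 0.19800042^2 + 0.21106437^2) = 0.66096954
U = k * uc = 3 * 0.66096954
U = 1.9829

1.9829


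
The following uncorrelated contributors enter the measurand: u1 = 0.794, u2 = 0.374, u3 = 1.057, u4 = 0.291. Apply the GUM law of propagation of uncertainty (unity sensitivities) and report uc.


uc = sqrt(0.794^2 + 0.374^2 + 1.057^2 + 0.291^2)
uc = sqrt(1.972242)
uc = 1.4044

1.4044


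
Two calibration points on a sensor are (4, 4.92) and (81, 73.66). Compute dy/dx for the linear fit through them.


slope = (y2 - y1) / (x2 - x1)
= (73.66 - 4.92) / (81 - 4)
= 68.7400 / 77
= 0.8927

0.8927


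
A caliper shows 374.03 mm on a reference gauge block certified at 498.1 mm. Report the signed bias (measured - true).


Systematic error = measured - true
= 374.03 - 498.1
= -124.0700

-124.0700


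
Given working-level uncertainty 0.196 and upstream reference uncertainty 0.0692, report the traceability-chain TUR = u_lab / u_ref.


TUR = u_lab / u_ref
= 0.196 / 0.0692
= 2.8324

2.8324


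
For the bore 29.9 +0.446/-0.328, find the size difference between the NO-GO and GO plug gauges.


GO = nominal - lower_tol (smallest hole = maximum material condition)
GO = 29.9 - 0.328 = 29.572
NO-GO = nominal + upper_tol (largest hole = least material condition)
NO-GO = 29.9 + 0.446 = 30.346
spread = NO-GO - GO = 30.346 - 29.572 = 0.7740

0.7740


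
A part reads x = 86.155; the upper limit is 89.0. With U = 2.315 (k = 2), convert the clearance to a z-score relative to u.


u = U / k = 2.315 / 2 = 1.1575
margin = |USL - x| = |89.0 - 86.155| = 2.845
z = margin / u = 2.845 / 1.1575
z = 2.4579

2.4579


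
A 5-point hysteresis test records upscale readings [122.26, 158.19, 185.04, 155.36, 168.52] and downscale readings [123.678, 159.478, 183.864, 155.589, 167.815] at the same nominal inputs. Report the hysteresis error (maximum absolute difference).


|122.26 - 123.678| = 1.4180
|158.19 - 159.478| = 1.2880
|185.04 - 183.864| = 1.1760
|155.36 - 155.589| = 0.2290
|168.52 - 167.815| = 0.7050
hysteresis = max(diffs) = 1.4180

1.4180


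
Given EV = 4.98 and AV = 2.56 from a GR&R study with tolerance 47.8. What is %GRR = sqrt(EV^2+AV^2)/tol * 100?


GRR = sqrt(EV^2 + AV^2) = sqrt(4.98^2 + 2.56^2) = 5.5994643
%GRR = GRR / tol * 100 = 5.5994643 / 47.8 * 100
%GRR = 11.7144

11.7144


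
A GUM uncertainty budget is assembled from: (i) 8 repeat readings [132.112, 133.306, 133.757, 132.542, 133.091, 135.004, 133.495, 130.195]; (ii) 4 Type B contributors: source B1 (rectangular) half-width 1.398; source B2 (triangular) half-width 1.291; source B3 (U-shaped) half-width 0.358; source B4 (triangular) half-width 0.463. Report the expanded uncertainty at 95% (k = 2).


mean = (132.112 + 133.306 + 133.757 + 132.542 + 133.091 + 135.004 + 133.495 + 130.195) / 8 = 132.93775
s = sqrt(sum((x - mean)^2)/(n-1)) = 1.4026169
u_A = s / sqrt(n) = 1.4026169 / sqrt(8) = 0.49589996
u_B1 = 1.398 / sqrt(3) = 0.80713568
u_B2 = 1.291 / sqrt(6) = 0.52704854
u_B3 = 0.358 / sqrt(2) = 0.25314423
u_B4 = 0.463 / sqrt(6) = 0.18901896
uc = sqrt(0.49589996^2 + 0.80713568^2 + 0.52704854^2 + 0.25314423^2 + 0.18901896^2) = 1.129148
U = k * uc = 2 * 1.129148
U = 2.2583

2.2583


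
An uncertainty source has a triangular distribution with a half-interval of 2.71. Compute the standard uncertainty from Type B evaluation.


u_B = half_width / sqrt(6)
u_B = 2.71 / 2.4494897
u_B = 1.1064

1.1064


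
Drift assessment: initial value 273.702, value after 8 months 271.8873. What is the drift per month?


rate = (v2 - v1) / months
= (271.8873 - 273.702) / 8
= -1.8147 / 8
= -0.2268

-0.2268


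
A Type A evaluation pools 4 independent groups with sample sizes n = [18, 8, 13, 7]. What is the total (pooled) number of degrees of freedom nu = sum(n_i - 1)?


nu = sum_i (n_i - 1)
nu = ((18 - 1) + (8 - 1) + (13 - 1) + (7 - 1))
nu = 17 + 7 + 12 + 6
nu = 42

42


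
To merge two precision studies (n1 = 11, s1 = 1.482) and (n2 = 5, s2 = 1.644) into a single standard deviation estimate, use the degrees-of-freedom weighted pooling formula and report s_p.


s_p = sqrt(((n1-1)*s1^2 + (n2-1)*s2^2) / (n1+n2-2))
numerator = (11-1)*1.482^2 + (5-1)*1.644^2 = 21.96324 + 10.810944 = 32.774184
denominator = 11 + 5 - 2 = 14
s_p^2 = 32.774184 / 14 = 2.3410131
s_p = sqrt(2.3410131) = 1.5300

1.5300


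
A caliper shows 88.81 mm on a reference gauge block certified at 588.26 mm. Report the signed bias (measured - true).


Systematic error = measured - true
= 88.81 - 588.26
= -499.4500

-499.4500


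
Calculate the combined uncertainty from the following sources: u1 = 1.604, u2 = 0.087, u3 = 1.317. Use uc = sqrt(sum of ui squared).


uc = sqrt(1.604^2 + 0.087^2 + 1.317^2)
uc = sqrt(4.314874)
uc = 2.0772

2.0772


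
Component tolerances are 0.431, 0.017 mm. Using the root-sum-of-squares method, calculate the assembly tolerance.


RSS = sqrt(0.431^2 + 0.017^2)
= sqrt(0.18605)
= 0.4313

0.4313


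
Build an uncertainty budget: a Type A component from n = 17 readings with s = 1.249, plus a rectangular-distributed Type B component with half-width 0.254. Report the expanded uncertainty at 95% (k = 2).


u_A = s / sqrt(n) = 1.249 / sqrt(17) = 0.302927
u_B = half_width / sqrt(3) = 0.254 / sqrt(3) = 0.14664697
uc = sqrt(u_A^2 + u_B^2) = sqrt(0.302927^2 + 0.14664697^2) = 0.33655624
U = k * uc = 2 * 0.33655624
U = 0.6731

0.6731


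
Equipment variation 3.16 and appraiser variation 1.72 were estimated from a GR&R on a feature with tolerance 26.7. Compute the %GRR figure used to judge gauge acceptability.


GRR = sqrt(EV^2 + AV^2) = sqrt(3.16^2 + 1.72^2) = 3.5977771
%GRR = GRR / tol * 100 = 3.5977771 / 26.7 * 100
%GRR = 13.4748

13.4748


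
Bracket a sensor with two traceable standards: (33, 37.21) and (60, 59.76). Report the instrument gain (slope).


slope = (y2 - y1) / (x2 - x1)
= (59.76 - 37.21) / (60 - 33)
= 22.5500 / 27
= 0.8352

0.8352


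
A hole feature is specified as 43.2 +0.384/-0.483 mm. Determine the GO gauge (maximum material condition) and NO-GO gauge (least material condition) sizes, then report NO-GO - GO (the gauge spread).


GO = nominal - lower_tol (smallest hole = maximum material condition)
GO = 43.2 - 0.483 = 42.717
NO-GO = nominal + upper_tol (largest hole = least material condition)
NO-GO = 43.2 + 0.384 = 43.584
spread = NO-GO - GO = 43.584 - 42.717 = 0.8670

0.8670


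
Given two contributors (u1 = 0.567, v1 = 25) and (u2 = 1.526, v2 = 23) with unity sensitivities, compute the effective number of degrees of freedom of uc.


uc = sqrt(u1^2 + u2^2) = sqrt(0.567^2 + 1.526^2) = 1.6279327
v_eff = uc^4 / (u1^4/v1 + u2^4/v2)
= 1.6279327^4 / (0.567^4/25 + 1.526^4/23)
= 7.0233739 / 0.23990516
v_eff = 29.2756

29.2756


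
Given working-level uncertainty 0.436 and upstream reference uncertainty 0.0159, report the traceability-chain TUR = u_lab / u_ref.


TUR = u_lab / u_ref
= 0.436 / 0.0159
= 27.4214

27.4214


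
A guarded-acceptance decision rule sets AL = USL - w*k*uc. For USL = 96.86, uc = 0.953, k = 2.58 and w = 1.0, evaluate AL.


U = k * uc = 2.58 * 0.953 = 2.45874
guard band g = w * U = 1.0 * 2.45874 = 2.45874
AL = USL - g = 96.86 - 2.45874
AL = 94.4013

94.4013


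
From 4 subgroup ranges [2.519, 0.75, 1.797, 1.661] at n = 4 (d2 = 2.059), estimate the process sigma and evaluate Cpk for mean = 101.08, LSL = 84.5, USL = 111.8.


R_bar = (2.519 + 0.75 + 1.797 + 1.661) / 4 = 1.68175
sigma = R_bar / d2 = 1.68175 / 2.059 = 0.81677999
Cp = (USL - LSL)/(6*sigma) = (111.8 - 84.5)/(6*0.81677999) = 5.5707
Cpu = (111.8 - 101.08)/(3*0.81677999) = 4.3749
Cpl = (101.08 - 84.5)/(3*0.81677999) = 6.7664
Cpk = min(Cpu, Cpl) = 4.3749

4.3749


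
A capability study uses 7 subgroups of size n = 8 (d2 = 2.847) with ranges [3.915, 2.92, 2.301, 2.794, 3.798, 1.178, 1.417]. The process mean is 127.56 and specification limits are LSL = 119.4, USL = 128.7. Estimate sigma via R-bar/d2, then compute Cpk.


R_bar = (3.915 + 2.92 + 2.301 + 2.794 + 3.798 + 1.178 + 1.417) / 7 = 2.6175714
sigma = R_bar / d2 = 2.6175714 / 2.847 = 0.91941391
Cp = (USL - LSL)/(6*sigma) = (128.7 - 119.4)/(6*0.91941391) = 1.6859
Cpu = (128.7 - 127.56)/(3*0.91941391) = 0.4133
Cpl = (127.56 - 119.4)/(3*0.91941391) = 2.9584
Cpk = min(Cpu, Cpl) = 0.4133

0.4133


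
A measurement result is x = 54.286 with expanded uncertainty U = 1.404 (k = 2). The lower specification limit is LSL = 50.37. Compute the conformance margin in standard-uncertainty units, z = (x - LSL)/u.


u = U / k = 1.404 / 2 = 0.702
margin = |LSL - x| = |50.37 - 54.286| = 3.916
z = margin / u = 3.916 / 0.702
z = 5.5783

5.5783


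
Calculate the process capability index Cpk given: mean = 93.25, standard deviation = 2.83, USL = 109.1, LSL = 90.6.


Cpu = (USL - mean) / (3*sigma) = (109.1 - 93.25) / (3*2.83) = 1.8669
Cpl = (mean - LSL) / (3*sigma) = (93.25 - 90.6) / (3*2.83) = 0.3121
Cpk = min(Cpu, Cpl) = 0.3121

0.3121


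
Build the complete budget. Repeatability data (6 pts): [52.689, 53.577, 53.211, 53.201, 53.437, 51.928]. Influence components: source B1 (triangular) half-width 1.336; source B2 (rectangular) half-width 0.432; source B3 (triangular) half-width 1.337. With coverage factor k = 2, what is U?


mean = (52.689 + 53.577 + 53.211 + 53.201 + 53.437 + 51.928) / 6 = 53.00716667
s = sqrt(sum((x - mean)^2)/(n-1)) = 0.60900194
u_A = s / sqrt(n) = 0.60900194 / sqrt(6) = 0.248624
u_B1 = 1.336 / sqrt(6) = 0.54541972
u_B2 = 0.432 / sqrt(3) = 0.24941532
u_B3 = 1.337 / sqrt(6) = 0.54582796
uc = sqrt(0.248624^2 + 0.54541972^2 + 0.24941532^2 + 0.54582796^2) = 0.8481938
U = k * uc = 2 * 0.8481938
U = 1.6964

1.6964


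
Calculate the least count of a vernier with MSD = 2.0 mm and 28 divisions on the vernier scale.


LC = MSD / n_div
= 2.0 / 28
= 0.0714

0.0714


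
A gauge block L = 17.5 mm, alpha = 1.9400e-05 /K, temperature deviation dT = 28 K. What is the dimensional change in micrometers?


dL = L * alpha * dT
= 17.5 * 1.9400e-05 * 28
= 0.0095060 mm
dL_um = 0.0095060 * 1000 = 9.5060 um

9.5060


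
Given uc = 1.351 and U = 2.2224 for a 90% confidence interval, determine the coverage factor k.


k = U / uc
k = 2.2224 / 1.351
k = 1.645

1.645


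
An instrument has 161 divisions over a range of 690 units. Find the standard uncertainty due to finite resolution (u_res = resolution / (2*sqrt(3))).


resolution = range / divisions
resolution = 690 / 161 = 4.2857143
u_res = resolution / (2*sqrt(3))
u_res = 4.2857143 / 3.4641016
u_res = 1.2372

1.2372


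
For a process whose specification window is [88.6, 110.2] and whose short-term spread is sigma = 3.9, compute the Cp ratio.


Cp = (USL - LSL) / (6 * sigma)
= (110.2 - 88.6) / (6 * 3.9)
= 21.6000 / 23.4000
= 0.9231

0.9231


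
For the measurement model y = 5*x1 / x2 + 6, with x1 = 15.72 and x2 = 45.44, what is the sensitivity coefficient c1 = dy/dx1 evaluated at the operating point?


y = 5*x1 / x2 + 6
dy/dx1 = 5/x2
Evaluate at x2 = 45.44: c1 = 5 / 45.44
c1 = 0.1100

0.1100


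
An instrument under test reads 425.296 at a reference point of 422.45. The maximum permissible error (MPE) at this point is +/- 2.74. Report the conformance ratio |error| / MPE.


e = indication - reference = 425.296 - 422.45 = 2.8460
|e| = 2.8460
ratio = |e| / MPE = 2.8460 / 2.74
ratio = 1.0387

1.0387


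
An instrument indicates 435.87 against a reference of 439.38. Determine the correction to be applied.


Correction = standard - reading
= 439.38 - 435.87
= 3.5100

3.5100


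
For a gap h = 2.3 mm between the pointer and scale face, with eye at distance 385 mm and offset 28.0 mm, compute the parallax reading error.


error = h * offset / d
= 2.3 * 28.0 / 385
= 0.1673

0.1673


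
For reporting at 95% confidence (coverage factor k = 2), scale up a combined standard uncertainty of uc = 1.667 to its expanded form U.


U = k * uc
U = 2 * 1.667
U = 3.3340

3.3340


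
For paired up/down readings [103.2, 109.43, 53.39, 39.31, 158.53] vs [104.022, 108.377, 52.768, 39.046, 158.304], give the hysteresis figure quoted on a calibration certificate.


|103.2 - 104.022| = 0.8220
|109.43 - 108.377| = 1.0530
|53.39 - 52.768| = 0.6220
|39.31 - 39.046| = 0.2640
|158.53 - 158.304| = 0.2260
hysteresis = max(diffs) = 1.0530

1.0530


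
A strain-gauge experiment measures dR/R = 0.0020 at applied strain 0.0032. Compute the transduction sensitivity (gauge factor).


GF = (dR/R) / epsilon
= 0.0020 / 0.0032
= 0.6250

0.6250


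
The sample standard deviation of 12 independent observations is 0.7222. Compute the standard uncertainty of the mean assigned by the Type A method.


u_A = s / sqrt(n)
u_A = 0.7222 / sqrt(12)
u_A = 0.7222 / 3.4641016
u_A = 0.2085

0.2085


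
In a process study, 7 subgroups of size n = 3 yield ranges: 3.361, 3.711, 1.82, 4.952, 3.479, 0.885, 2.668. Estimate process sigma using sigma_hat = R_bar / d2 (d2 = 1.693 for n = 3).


R_bar = (3.361 + 3.711 + 1.82 + 4.952 + 3.479 + 0.885 + 2.668) / 7
R_bar = 20.876 / 7 = 2.9822857
sigma_hat = R_bar / d2 = 2.9822857 / 1.693 = 1.7615

1.7615


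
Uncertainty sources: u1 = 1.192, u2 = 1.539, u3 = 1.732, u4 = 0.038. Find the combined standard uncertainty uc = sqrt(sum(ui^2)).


uc = sqrt(1.192^2 + 1.539^2 + 1.732^2 + 0.038^2)
uc = sqrt(6.790653)
uc = 2.6059

2.6059


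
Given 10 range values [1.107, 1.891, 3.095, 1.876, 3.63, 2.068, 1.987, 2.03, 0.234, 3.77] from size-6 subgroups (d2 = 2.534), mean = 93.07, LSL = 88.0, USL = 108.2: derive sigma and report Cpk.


R_bar = (1.107 + 1.891 + 3.095 + 1.876 + 3.63 + 2.068 + 1.987 + 2.03 + 0.234 + 3.77) / 10 = 2.1688
sigma = R_bar / d2 = 2.1688 / 2.534 = 0.85588003
Cp = (USL - LSL)/(6*sigma) = (108.2 - 88.0)/(6*0.85588003) = 3.9336
Cpu = (108.2 - 93.07)/(3*0.85588003) = 5.8926
Cpl = (93.07 - 88.0)/(3*0.85588003) = 1.9746
Cpk = min(Cpu, Cpl) = 1.9746

1.9746


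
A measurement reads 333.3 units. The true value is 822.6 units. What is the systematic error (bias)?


Systematic error = measured - true
= 333.3 - 822.6
= -489.3000

-489.3000


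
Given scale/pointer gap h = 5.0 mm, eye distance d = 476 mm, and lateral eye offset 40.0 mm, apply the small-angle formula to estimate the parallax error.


error = h * offset / d
= 5.0 * 40.0 / 476
= 0.4202

0.4202


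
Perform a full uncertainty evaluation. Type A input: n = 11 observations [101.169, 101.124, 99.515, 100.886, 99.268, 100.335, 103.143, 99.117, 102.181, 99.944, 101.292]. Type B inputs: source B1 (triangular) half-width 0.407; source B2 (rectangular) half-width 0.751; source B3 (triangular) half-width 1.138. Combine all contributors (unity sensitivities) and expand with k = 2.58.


mean = (101.169 + 101.124 + 99.515 + 100.886 + 99.268 + 100.335 + 103.143 + 99.117 + 102.181 + 99.944 + 101.292) / 11 = 100.7249091
s = sqrt(sum((x - mean)^2)/(n-1)) = 1.249203
u_A = s / sqrt(n) = 1.249203 / sqrt(11) = 0.37664888
u_B1 = 0.407 / sqrt(6) = 0.16615705
u_B2 = 0.751 / sqrt(3) = 0.43359005
u_B3 = 1.138 / sqrt(6) = 0.46458655
uc = sqrt(0.37664888^2 + 0.16615705^2 + 0.43359005^2 + 0.46458655^2) = 0.75717471
U = k * uc = 2.58 * 0.75717471
U = 1.9535

1.9535


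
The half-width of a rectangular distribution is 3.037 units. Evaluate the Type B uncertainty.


u_B = half_width / sqrt(3)
u_B = 3.037 / 1.7320508
u_B = 1.7534

1.7534


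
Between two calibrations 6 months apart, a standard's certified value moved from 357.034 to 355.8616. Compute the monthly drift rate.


rate = (v2 - v1) / months
= (355.8616 - 357.034) / 6
= -1.1724 / 6
= -0.1954

-0.1954


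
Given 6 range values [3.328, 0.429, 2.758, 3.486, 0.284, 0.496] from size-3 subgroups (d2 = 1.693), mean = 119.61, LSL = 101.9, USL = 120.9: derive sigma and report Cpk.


R_bar = (3.328 + 0.429 + 2.758 + 3.486 + 0.284 + 0.496) / 6 = 1.7968333
sigma = R_bar / d2 = 1.7968333 / 1.693 = 1.061331
Cp = (USL - LSL)/(6*sigma) = (120.9 - 101.9)/(6*1.061331) = 2.9837
Cpu = (120.9 - 119.61)/(3*1.061331) = 0.4052
Cpl = (119.61 - 101.9)/(3*1.061331) = 5.5622
Cpk = min(Cpu, Cpl) = 0.4052

0.4052


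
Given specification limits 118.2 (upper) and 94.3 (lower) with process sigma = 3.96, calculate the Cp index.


Cp = (USL - LSL) / (6 * sigma)
= (118.2 - 94.3) / (6 * 3.96)
= 23.9000 / 23.7600
= 1.0059

1.0059


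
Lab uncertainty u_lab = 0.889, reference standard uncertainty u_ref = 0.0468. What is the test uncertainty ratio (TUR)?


TUR = u_lab / u_ref
= 0.889 / 0.0468
= 18.9957

18.9957


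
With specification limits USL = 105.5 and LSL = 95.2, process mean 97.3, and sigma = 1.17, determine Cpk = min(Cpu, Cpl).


Cpu = (USL - mean) / (3*sigma) = (105.5 - 97.3) / (3*1.17) = 2.3362
Cpl = (mean - LSL) / (3*sigma) = (97.3 - 95.2) / (3*1.17) = 0.5983
Cpk = min(Cpu, Cpl) = 0.5983

0.5983


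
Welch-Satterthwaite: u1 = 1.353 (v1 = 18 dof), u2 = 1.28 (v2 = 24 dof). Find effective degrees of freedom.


uc = sqrt(u1^2 + u2^2) = sqrt(1.353^2 + 1.28^2) = 1.8625276
v_eff = uc^4 / (u1^4/v1 + u2^4/v2)
= 1.8625276^4 / (1.353^4/18 + 1.28^4/24)
= 12.034024 / 0.29802196
v_eff = 40.3797

40.3797


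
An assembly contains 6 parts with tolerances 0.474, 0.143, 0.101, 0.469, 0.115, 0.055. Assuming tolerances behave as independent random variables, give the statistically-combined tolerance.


RSS = sqrt(0.474^2 + 0.143^2 + 0.101^2 + 0.469^2 + 0.115^2 + 0.055^2)
= sqrt(0.491537)
= 0.7011

0.7011


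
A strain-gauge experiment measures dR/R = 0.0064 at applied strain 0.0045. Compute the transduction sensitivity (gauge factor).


GF = (dR/R) / epsilon
= 0.0064 / 0.0045
= 1.4222

1.4222


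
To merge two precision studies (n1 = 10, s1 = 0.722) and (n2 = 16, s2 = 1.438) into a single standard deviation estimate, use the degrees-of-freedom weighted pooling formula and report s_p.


s_p = sqrt(((n1-1)*s1^2 + (n2-1)*s2^2) / (n1+n2-2))
numerator = (10-1)*0.722^2 + (16-1)*1.438^2 = 4.691556 + 31.01766 = 35.709216
denominator = 10 + 16 - 2 = 24
s_p^2 = 35.709216 / 24 = 1.487884
s_p = sqrt(1.487884) = 1.2198

1.2198


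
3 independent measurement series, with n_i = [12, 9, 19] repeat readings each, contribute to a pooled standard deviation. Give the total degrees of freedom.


nu = sum_i (n_i - 1)
nu = ((12 - 1) + (9 - 1) + (19 - 1))
nu = 11 + 8 + 18
nu = 37

37


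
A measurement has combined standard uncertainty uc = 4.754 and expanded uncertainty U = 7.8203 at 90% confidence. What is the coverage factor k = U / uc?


k = U / uc
k = 7.8203 / 4.754
k = 1.645

1.645


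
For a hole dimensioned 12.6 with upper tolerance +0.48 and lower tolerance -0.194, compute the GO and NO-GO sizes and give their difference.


GO = nominal - lower_tol (smallest hole = maximum material condition)
GO = 12.6 - 0.194 = 12.406
NO-GO = nominal + upper_tol (largest hole = least material condition)
NO-GO = 12.6 + 0.48 = 13.08
spread = NO-GO - GO = 13.08 - 12.406 = 0.6740

0.6740


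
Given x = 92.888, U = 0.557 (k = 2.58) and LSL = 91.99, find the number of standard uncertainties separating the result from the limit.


u = U / k = 0.557 / 2.58 = 0.21589147
margin = |LSL - x| = |91.99 - 92.888| = 0.898
z = margin / u = 0.898 / 0.21589147
z = 4.1595

4.1595


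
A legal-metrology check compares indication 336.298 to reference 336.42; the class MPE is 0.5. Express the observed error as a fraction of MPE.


e = indication - reference = 336.298 - 336.42 = -0.1220
|e| = 0.1220
ratio = |e| / MPE = 0.1220 / 0.5
ratio = 0.2440

0.2440


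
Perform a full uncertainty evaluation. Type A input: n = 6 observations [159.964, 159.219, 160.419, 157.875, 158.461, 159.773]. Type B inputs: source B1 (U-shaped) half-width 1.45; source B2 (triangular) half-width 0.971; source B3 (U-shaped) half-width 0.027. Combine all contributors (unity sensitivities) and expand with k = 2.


mean = (159.964 + 159.219 + 160.419 + 157.875 + 158.461 + 159.773) / 6 = 159.2851667
s = sqrt(sum((x - mean)^2)/(n-1)) = 0.96504641
u_A = s / sqrt(n) = 0.96504641 / sqrt(6) = 0.39397855
u_B1 = 1.45 / sqrt(2) = 1.0253048
u_B2 = 0.971 / sqrt(6) = 0.39640909
u_B3 = 0.027 / sqrt(2) = 0.019091883
uc = sqrt(0.39397855^2 + 1.0253048^2 + 0.39640909^2 + 0.019091883^2) = 1.1678928
U = k * uc = 2 * 1.1678928
U = 2.3358

2.3358


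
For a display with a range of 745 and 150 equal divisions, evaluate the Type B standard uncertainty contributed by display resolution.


resolution = range / divisions
resolution = 745 / 150 = 4.9666667
u_res = resolution / (2*sqrt(3))
u_res = 4.9666667 / 3.4641016
u_res = 1.4338

1.4338


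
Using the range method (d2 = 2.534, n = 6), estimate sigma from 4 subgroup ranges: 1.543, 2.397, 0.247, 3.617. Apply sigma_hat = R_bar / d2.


R_bar = (1.543 + 2.397 + 0.247 + 3.617) / 4
R_bar = 7.804 / 4 = 1.951
sigma_hat = R_bar / d2 = 1.951 / 2.534 = 0.7699

0.7699


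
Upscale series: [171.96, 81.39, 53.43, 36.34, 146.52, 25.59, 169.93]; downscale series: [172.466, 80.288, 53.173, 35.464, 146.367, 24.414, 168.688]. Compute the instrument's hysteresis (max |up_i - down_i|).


|171.96 - 172.466| = 0.5060
|81.39 - 80.288| = 1.1020
|53.43 - 53.173| = 0.2570
|36.34 - 35.464| = 0.8760
|146.52 - 146.367| = 0.1530
|25.59 - 24.414| = 1.1760
|169.93 - 168.688| = 1.2420
hysteresis = max(diffs) = 1.2420

1.2420


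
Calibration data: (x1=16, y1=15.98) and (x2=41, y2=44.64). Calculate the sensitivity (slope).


slope = (y2 - y1) / (x2 - x1)
= (44.64 - 15.98) / (41 - 16)
= 28.6600 / 25
= 1.1464

1.1464


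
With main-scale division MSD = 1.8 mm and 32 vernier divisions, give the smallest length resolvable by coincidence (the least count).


LC = MSD / n_div
= 1.8 / 32
= 0.0563

0.0563


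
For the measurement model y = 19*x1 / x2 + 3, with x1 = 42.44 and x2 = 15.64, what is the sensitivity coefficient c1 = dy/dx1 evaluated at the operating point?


y = 19*x1 / x2 + 3
dy/dx1 = 19/x2
Evaluate at x2 = 15.64: c1 = 19 / 15.64
c1 = 1.2148

1.2148


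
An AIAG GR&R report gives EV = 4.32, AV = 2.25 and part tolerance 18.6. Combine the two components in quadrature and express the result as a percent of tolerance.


GRR = sqrt(EV^2 + AV^2) = sqrt(4.32^2 + 2.25^2) = 4.8708213
%GRR = GRR / tol * 100 = 4.8708213 / 18.6 * 100
%GRR = 26.1872

26.1872


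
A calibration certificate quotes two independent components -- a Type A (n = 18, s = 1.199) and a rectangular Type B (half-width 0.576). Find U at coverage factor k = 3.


u_A = s / sqrt(n) = 1.199 / sqrt(18) = 0.28260701
u_B = half_width / sqrt(3) = 0.576 / sqrt(3) = 0.33255376
uc = sqrt(u_A^2 + u_B^2) = sqrt(0.28260701^2 + 0.33255376^2) = 0.43641577
U = k * uc = 3 * 0.43641577
U = 1.3092

1.3092


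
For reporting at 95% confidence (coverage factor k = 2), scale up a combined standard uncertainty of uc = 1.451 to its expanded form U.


U = k * uc
U = 2 * 1.451
U = 2.9020

2.9020


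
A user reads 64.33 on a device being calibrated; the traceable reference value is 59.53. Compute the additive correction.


Correction = standard - reading
= 59.53 - 64.33
= -4.8000

-4.8000


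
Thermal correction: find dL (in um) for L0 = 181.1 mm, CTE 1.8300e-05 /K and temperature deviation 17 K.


dL = L * alpha * dT
= 181.1 * 1.8300e-05 * 17
= 0.0563402 mm
dL_um = 0.0563402 * 1000 = 56.3402 um

56.3402


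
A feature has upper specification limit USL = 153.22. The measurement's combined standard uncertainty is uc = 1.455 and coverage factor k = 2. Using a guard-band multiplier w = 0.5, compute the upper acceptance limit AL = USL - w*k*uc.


U = k * uc = 2 * 1.455 = 2.91
guard band g = w * U = 0.5 * 2.91 = 1.455
AL = USL - g = 153.22 - 1.455
AL = 151.7650

151.7650


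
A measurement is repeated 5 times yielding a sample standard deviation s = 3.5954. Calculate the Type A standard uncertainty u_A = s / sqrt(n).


u_A = s / sqrt(n)
u_A = 3.5954 / sqrt(5)
u_A = 3.5954 / 2.236068
u_A = 1.6079

1.6079


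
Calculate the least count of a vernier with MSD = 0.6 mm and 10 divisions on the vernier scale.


LC = MSD / n_div
= 0.6 / 10
= 0.0600

0.0600


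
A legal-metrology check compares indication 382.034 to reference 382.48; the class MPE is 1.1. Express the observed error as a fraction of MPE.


e = indication - reference = 382.034 - 382.48 = -0.4460
|e| = 0.4460
ratio = |e| / MPE = 0.4460 / 1.1
ratio = 0.4055

0.4055


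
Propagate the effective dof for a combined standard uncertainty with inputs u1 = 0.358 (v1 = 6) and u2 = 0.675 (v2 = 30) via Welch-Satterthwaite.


uc = sqrt(u1^2 + u2^2) = sqrt(0.358^2 + 0.675^2) = 0.76406086
v_eff = uc^4 / (u1^4/v1 + u2^4/v2)
= 0.76406086^4 / (0.358^4/6 + 0.675^4/30)
= 0.34080959 / 0.0096574732
v_eff = 35.2897

35.2897


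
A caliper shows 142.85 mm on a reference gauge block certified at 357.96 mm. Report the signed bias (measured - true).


Systematic error = measured - true
= 142.85 - 357.96
= -215.1100

-215.1100


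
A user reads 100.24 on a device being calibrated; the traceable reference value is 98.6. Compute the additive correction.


Correction = standard - reading
= 98.6 - 100.24
= -1.6400

-1.6400


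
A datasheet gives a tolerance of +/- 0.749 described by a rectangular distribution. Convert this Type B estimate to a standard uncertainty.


u_B = half_width / sqrt(3)
u_B = 0.749 / 1.7320508
u_B = 0.4324

0.4324
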